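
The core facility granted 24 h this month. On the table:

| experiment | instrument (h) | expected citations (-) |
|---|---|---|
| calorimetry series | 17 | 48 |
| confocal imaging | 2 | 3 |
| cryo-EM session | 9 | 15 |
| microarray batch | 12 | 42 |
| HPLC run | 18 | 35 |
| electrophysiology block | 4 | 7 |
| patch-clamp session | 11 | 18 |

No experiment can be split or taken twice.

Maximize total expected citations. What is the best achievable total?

Filling by ratio: confocal imaging + microarray batch + electrophysiology block for 52, with 6 h left unused.
Replace electrophysiology block with cryo-EM session: the trade gains 8 net, giving 60 at 23 h.
Microarray batch + patch-clamp session (23 h) also reaches 60 — a tie, but nothing goes higher.

60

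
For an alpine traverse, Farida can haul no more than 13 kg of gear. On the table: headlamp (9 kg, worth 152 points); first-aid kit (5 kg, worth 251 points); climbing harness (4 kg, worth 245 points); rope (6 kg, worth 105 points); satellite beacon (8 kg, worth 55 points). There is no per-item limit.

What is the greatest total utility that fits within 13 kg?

741

Greedy by ratio would take 3×climbing harness: 12 kg used, total 735.
Replace climbing harness with first-aid kit: the trade gains 6 net, giving 741 at 13 kg.
No other feasible combination exceeds 741.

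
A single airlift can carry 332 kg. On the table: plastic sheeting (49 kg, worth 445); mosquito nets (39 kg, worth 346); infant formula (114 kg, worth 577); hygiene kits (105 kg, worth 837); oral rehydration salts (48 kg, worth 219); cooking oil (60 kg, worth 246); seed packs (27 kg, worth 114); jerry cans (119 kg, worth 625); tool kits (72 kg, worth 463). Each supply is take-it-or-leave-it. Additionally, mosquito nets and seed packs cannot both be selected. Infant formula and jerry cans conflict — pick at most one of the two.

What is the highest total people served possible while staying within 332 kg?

Greedy by ratio would take plastic sheeting + mosquito nets + hygiene kits + oral rehydration salts + tool kits: 313 kg used, total 2310.
Dropping oral rehydration salts frees 48 kg; slotting in cooking oil (60 kg) lifts the total to 2337 at 325 kg.
The spare 7 kg is too small for any remaining supply, and no feasible exchange beats 2337.

2337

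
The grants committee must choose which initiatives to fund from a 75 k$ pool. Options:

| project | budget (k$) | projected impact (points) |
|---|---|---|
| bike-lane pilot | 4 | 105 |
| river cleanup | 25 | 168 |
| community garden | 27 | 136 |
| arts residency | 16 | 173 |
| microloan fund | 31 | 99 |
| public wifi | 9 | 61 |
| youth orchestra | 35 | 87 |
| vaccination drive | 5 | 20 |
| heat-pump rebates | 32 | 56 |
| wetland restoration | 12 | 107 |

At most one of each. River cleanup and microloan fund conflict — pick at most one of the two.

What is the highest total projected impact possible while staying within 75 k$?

634

Ranking by ratio (projected impact/k$): bike-lane pilot 26.25, arts residency 10.81, wetland restoration 8.92, public wifi 6.78.
Bike-lane pilot + river cleanup + arts residency + public wifi + vaccination drive + wetland restoration uses 71 of the 75 k$ and totals 634.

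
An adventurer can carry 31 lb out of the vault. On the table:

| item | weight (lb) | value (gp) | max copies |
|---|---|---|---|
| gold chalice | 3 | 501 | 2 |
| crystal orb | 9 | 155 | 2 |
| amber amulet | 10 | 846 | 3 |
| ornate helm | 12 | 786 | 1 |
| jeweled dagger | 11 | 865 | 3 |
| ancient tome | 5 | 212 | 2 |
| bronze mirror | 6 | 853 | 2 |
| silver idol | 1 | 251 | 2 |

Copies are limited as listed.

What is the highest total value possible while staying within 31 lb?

4075

By value per lb: silver idol 251.00, gold chalice 167.00, bronze mirror 142.17, amber amulet 84.60 lead.
A density-first pass picks 2×gold chalice + amber amulet + 2×bronze mirror + 2×silver idol — 4056 at 30 lb.
Dropping amber amulet frees 10 lb; slotting in jeweled dagger (11 lb) lifts the total to 4075 at 31 lb.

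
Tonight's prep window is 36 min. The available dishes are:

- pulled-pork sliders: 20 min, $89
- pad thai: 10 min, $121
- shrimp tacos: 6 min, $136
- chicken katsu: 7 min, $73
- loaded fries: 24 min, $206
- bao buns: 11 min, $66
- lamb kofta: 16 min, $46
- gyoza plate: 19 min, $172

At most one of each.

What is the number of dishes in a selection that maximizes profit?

3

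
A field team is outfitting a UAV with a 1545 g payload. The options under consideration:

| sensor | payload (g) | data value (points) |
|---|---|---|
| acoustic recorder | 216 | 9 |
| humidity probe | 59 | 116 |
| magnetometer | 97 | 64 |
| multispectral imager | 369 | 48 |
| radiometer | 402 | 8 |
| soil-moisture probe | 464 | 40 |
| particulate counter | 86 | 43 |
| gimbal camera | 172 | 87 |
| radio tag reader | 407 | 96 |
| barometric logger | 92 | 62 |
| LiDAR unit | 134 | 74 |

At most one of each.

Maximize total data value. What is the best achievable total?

590

The ratio ordering already packs tightly: humidity probe + magnetometer + multispectral imager + particulate counter + gimbal camera + radio tag reader + barometric logger + LiDAR unit, 1416 g, 590.
Runner-up humidity probe + magnetometer + soil-moisture probe + particulate counter + gimbal camera + radio tag reader + barometric logger + LiDAR unit tops out at 582.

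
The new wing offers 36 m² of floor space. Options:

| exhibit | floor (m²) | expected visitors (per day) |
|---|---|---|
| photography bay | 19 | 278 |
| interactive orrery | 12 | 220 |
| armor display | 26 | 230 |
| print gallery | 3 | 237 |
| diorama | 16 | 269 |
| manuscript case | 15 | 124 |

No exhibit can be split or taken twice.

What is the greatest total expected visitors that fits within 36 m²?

By expected visitors per m²: print gallery 79.00, interactive orrery 18.33, diorama 16.81, photography bay 14.63 lead.
Taking the top-ratio exhibits first gives interactive orrery + print gallery + diorama for 726 (31 m²).
Replace diorama with photography bay: the trade gains 9 net, giving 735 at 34 m².
The closest alternative, interactive orrery + print gallery + diorama, reaches only 726.

735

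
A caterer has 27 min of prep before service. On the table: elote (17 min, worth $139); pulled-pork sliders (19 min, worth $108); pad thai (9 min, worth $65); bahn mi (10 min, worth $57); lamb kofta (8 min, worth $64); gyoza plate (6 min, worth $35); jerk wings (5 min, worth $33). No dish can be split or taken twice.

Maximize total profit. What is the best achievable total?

204

The ratio heuristic lands on elote + lamb kofta (203) but leaves 2 min idle.
The 8 min tied up in lamb kofta is better spent on pad thai — total rises to 204 (26 min).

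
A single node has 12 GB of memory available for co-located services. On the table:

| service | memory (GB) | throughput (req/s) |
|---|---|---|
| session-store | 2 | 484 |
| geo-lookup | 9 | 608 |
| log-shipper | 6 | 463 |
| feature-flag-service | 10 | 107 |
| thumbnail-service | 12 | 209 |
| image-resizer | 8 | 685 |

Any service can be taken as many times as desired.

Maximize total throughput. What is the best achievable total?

6×session-store uses 12 of the 12 GB and totals 2904.
Every other selection either busts 12 GB or fails to beat 2904.

2904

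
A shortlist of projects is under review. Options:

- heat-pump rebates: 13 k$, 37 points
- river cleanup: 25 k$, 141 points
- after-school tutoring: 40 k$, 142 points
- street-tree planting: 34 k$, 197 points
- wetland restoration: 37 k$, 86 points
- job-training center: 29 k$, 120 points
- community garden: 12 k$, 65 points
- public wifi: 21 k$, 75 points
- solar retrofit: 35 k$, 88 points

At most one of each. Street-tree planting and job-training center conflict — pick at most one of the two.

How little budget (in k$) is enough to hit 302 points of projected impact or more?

59

Minimise k$ subject to total projected impact ≥ 302.
Taking river cleanup + street-tree planting gives 338 (≥ 302) for 59 k$.
Any bundle with less than 59 k$ falls short of 302.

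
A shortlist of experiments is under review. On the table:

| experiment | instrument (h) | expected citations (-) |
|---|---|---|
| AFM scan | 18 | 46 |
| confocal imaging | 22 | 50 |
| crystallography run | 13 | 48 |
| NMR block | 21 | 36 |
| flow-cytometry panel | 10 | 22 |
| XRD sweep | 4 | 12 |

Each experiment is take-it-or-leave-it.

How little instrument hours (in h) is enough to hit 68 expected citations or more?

Minimise h subject to total expected citations ≥ 68.
crystallography run + flow-cytometry panel: 70 expected citations at 23 h.
Any bundle with less than 23 h falls short of 68.

23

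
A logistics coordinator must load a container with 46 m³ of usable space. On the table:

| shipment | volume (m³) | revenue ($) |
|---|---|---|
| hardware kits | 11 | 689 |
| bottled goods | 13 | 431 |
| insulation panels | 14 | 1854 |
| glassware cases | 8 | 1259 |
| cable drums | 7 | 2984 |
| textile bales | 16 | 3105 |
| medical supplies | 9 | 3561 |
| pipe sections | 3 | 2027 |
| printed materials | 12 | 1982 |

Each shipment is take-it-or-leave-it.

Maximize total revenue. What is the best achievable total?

12936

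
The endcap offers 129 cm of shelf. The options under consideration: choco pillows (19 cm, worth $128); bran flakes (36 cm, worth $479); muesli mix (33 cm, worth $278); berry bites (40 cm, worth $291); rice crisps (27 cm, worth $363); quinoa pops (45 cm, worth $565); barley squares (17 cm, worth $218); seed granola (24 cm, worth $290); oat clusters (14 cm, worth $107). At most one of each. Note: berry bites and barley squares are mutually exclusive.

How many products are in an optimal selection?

4

Optimal total is 1625.
bran flakes + rice crisps + quinoa pops + barley squares hits 1625 at 125 cm.
All optima have 4 products.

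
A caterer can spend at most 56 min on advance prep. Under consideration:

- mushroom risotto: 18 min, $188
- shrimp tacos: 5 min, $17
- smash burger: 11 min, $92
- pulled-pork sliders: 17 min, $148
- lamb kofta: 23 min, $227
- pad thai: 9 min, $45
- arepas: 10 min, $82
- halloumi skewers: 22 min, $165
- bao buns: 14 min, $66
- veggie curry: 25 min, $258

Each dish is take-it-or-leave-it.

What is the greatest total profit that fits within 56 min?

By profit per min: mushroom risotto 10.44, veggie curry 10.32, lamb kofta 9.87, pulled-pork sliders 8.71 lead.
Mushroom risotto + smash burger + veggie curry uses 54 of the 56 min and totals 538.
No other feasible combination exceeds 538.

538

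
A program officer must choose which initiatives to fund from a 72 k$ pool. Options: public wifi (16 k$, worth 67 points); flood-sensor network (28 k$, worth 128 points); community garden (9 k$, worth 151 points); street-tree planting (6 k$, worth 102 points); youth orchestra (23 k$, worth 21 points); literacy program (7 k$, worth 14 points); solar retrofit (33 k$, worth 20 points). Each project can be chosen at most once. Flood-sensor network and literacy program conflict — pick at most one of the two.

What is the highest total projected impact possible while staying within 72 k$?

Density check — street-tree planting 17.00, community garden 16.78, flood-sensor network 4.57 are the best per k$.
Public wifi + flood-sensor network + community garden + street-tree planting uses 59 of the 72 k$ and totals 448.
Next best is flood-sensor network + community garden + street-tree planting + youth orchestra at 402 (66 k$) — short by 46.

448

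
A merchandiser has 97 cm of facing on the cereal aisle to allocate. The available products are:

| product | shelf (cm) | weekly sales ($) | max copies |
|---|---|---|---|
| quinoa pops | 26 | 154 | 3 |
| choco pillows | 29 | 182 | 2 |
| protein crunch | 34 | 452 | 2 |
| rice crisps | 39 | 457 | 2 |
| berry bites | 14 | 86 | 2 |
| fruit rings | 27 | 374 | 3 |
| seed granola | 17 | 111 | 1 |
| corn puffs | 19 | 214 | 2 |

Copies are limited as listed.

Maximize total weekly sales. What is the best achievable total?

1278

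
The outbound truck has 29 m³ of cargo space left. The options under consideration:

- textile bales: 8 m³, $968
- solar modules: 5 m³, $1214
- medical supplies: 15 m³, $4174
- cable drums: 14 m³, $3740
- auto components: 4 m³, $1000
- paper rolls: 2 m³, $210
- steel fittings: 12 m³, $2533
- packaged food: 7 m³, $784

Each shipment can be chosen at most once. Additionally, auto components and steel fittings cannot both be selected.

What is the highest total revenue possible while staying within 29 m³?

The ratio ordering already packs tightly: medical supplies + cable drums, 29 m³, 7914.
The closest alternative, medical supplies + paper rolls + steel fittings, reaches only 6917.

7914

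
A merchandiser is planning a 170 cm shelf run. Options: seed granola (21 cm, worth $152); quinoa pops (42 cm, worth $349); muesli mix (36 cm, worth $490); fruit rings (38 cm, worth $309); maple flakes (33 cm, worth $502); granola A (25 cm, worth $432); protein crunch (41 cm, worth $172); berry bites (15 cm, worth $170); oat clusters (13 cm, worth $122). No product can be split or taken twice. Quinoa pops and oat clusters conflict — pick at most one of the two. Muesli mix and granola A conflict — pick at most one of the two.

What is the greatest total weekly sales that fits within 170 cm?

Quinoa pops + muesli mix + fruit rings + maple flakes + berry bites uses 164 of the 170 cm and totals 1820.
Nothing else feasible within 170 cm beats 1820.

1820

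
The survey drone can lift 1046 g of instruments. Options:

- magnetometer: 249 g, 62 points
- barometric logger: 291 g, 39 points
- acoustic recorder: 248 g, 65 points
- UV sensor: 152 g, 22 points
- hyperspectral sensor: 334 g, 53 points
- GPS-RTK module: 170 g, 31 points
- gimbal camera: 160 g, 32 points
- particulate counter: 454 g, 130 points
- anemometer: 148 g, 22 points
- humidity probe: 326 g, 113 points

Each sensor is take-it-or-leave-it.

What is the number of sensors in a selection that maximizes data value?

3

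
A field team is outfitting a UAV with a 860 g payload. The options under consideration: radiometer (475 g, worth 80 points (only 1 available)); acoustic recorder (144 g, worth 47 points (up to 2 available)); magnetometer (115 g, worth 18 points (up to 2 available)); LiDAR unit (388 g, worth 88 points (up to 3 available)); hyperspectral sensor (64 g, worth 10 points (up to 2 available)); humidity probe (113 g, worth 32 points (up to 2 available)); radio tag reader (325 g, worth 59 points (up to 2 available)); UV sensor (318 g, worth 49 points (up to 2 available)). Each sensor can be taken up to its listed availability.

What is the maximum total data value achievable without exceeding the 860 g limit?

Taking the top-ratio sensors first gives 2×acoustic recorder + 2×humidity probe + radio tag reader for 217 (839 g).
Dropping humidity probe and radio tag reader frees 438 g; slotting in LiDAR unit + hyperspectral sensor (452 g) lifts the total to 224 at 853 g.

224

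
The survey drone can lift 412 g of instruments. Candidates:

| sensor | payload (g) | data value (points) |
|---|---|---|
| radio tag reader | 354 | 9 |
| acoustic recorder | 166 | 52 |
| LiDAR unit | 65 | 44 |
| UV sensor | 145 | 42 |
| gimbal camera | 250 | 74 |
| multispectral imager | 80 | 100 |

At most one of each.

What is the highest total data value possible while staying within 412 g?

218

Taking the top-ratio sensors first gives acoustic recorder + LiDAR unit + multispectral imager for 196 (311 g).
Replace acoustic recorder with gimbal camera: the trade gains 22 net, giving 218 at 395 g.
An exhaustive check of the 64 subsets confirms 218.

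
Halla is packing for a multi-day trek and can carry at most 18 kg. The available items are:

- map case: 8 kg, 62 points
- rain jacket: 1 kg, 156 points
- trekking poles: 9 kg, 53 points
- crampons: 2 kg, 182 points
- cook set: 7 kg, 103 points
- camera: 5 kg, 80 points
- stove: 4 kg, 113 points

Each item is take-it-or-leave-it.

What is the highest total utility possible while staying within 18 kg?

554

Greedy by ratio would take rain jacket + crampons + camera + stove: 12 kg used, total 531.
The 5 kg tied up in camera is better spent on cook set — total rises to 554 (14 kg).
Next best is rain jacket + crampons + camera + stove at 531 (12 kg) — short by 23.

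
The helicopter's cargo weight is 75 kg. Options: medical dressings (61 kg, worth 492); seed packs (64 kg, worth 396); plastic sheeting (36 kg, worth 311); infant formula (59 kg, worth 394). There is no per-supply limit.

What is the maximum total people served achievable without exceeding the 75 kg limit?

Taking 2×plastic sheeting: 72 kg used, 622 in people served.
Every other selection either busts 75 kg or fails to beat 622.

622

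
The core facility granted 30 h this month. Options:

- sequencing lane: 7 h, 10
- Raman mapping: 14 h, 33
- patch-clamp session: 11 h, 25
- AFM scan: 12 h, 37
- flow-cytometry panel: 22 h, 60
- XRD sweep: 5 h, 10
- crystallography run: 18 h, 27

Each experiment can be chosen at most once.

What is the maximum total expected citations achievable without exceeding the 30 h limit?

By expected citations per h: AFM scan 3.08, flow-cytometry panel 2.73, Raman mapping 2.36, patch-clamp session 2.27 lead.
A density-first pass picks Raman mapping + AFM scan — 70 at 26 h.
Dropping Raman mapping frees 14 h; slotting in sequencing lane + patch-clamp session (18 h) lifts the total to 72 at 30 h.

72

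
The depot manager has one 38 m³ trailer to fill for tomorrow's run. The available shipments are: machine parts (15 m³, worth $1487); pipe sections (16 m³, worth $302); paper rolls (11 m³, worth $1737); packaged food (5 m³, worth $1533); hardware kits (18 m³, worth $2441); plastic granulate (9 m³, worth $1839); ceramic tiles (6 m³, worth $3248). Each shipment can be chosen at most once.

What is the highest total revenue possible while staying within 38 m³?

9061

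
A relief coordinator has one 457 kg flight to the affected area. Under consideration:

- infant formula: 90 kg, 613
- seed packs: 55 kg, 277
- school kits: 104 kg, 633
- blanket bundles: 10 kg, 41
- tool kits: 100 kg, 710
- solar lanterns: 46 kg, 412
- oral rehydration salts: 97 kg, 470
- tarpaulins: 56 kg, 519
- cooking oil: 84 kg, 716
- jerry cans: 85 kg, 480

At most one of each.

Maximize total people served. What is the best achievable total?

A density-first pass picks infant formula + seed packs + blanket bundles + tool kits + solar lanterns + tarpaulins + cooking oil — 3288 at 441 kg.
Dropping infant formula frees 90 kg; slotting in school kits (104 kg) lifts the total to 3308 at 455 kg.
Every other selection either busts 457 kg or fails to beat 3308.

3308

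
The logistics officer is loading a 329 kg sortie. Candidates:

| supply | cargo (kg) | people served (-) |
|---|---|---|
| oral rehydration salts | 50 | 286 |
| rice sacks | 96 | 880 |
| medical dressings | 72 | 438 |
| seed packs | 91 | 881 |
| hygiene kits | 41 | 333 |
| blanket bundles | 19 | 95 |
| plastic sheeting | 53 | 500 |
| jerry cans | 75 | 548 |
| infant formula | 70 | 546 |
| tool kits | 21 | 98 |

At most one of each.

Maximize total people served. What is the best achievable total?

By people served per kg: seed packs 9.68, plastic sheeting 9.43, rice sacks 9.17, hygiene kits 8.12 lead.
Taking the top-ratio supplies first gives rice sacks + seed packs + hygiene kits + blanket bundles + plastic sheeting + tool kits for 2787 (321 kg).
Replace hygiene kits and tool kits with infant formula: the trade gains 115 net, giving 2902 at 329 kg.
Next best is rice sacks + seed packs + plastic sheeting + jerry cans at 2809 (315 kg) — short by 93.

2902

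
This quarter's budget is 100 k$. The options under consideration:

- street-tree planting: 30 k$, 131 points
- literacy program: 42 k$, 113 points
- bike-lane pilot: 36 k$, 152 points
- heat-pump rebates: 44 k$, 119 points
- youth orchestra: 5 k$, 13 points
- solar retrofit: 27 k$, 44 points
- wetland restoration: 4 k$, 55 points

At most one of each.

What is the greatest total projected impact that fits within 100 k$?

382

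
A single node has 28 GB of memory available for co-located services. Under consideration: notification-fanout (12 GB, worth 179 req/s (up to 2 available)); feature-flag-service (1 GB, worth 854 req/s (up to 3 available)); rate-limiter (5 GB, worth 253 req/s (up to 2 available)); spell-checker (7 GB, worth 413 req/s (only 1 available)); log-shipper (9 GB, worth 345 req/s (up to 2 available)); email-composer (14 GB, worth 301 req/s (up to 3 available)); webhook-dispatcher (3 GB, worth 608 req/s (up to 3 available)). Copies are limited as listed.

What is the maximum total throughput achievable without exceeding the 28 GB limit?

5144

Filling by ratio: 3×feature-flag-service + rate-limiter + spell-checker + 3×webhook-dispatcher for 5052, with 4 GB left unused.
Dropping rate-limiter frees 5 GB; slotting in log-shipper (9 GB) lifts the total to 5144 at 28 GB.
Nothing else within 28 GB beats 5144.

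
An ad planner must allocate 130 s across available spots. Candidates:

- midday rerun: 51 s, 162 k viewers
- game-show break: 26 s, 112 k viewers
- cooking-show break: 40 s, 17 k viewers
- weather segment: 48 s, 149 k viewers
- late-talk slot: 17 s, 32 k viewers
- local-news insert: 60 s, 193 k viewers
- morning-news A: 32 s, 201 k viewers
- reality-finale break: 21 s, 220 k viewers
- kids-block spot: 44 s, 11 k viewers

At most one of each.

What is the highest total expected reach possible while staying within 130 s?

Best packing: midday rerun + game-show break + morning-news A + reality-finale break — 130 s, 695 total.

695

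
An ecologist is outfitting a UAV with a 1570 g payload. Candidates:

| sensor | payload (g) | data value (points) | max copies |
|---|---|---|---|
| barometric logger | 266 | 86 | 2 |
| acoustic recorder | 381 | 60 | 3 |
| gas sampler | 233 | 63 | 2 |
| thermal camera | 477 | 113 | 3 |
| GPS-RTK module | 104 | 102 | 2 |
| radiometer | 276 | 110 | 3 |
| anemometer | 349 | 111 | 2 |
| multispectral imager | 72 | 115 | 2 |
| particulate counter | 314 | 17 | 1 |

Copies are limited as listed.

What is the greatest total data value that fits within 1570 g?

875

Taking the top-ratio sensors first gives barometric logger + 2×GPS-RTK module + 3×radiometer + 2×multispectral imager for 850 (1446 g).
The 266 g tied up in barometric logger is better spent on anemometer — total rises to 875 (1529 g).
No other feasible combination exceeds 875.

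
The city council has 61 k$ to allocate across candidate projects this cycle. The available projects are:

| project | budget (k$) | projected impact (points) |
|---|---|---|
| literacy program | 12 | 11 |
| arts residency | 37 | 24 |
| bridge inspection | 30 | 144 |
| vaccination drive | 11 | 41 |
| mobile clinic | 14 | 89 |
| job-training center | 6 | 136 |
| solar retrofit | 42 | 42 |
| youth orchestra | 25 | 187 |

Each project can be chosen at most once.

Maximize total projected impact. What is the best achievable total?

Greedy by ratio would take vaccination drive + mobile clinic + job-training center + youth orchestra: 56 k$ used, total 453.
Replace vaccination drive and mobile clinic with bridge inspection: the trade gains 14 net, giving 467 at 61 k$.
Runner-up vaccination drive + mobile clinic + job-training center + youth orchestra tops out at 453.

467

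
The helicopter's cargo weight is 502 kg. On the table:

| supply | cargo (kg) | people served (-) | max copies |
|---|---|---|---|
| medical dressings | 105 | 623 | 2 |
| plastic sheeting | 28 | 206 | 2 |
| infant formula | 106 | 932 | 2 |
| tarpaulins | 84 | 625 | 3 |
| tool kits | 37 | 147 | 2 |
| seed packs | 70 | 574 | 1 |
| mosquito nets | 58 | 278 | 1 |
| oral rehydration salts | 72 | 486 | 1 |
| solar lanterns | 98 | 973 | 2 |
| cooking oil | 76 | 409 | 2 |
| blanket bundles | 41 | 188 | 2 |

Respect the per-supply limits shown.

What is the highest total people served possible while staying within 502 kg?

4435

A density-first pass picks 2×infant formula + seed packs + 2×solar lanterns — 4384 at 478 kg.
Replace seed packs with tarpaulins: the trade gains 51 net, giving 4435 at 492 kg.
Every other selection either busts 502 kg or exceeds an availability limit or fails to beat 4435.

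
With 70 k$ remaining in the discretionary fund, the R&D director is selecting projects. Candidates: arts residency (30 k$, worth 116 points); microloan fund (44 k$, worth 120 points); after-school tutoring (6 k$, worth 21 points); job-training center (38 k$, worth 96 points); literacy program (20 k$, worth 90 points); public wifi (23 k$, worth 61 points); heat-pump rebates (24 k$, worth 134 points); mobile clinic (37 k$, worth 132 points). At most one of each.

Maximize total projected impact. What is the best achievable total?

Density check — heat-pump rebates 5.58, literacy program 4.50, arts residency 3.87 are the best per k$.
The ratio heuristic lands on after-school tutoring + literacy program + heat-pump rebates (245) but leaves 20 k$ idle.
Dropping literacy program frees 20 k$; slotting in mobile clinic (37 k$) lifts the total to 287 at 67 k$.
Runner-up literacy program + public wifi + heat-pump rebates tops out at 285.

287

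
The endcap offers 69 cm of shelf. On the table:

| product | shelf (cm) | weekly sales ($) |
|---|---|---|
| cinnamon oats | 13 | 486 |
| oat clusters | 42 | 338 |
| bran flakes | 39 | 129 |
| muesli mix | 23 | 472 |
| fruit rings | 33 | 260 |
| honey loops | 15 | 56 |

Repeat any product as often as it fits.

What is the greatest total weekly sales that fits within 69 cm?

2430

Taking 5×cinnamon oats: 65 cm used, 2430 in weekly sales.
No other feasible combination exceeds 2430.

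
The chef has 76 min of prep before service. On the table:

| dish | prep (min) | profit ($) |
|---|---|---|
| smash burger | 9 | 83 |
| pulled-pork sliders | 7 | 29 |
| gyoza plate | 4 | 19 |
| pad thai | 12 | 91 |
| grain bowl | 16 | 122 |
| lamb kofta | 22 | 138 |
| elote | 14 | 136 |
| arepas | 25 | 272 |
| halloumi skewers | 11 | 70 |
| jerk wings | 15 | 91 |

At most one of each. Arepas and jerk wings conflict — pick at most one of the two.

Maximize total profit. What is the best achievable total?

Taking smash burger + pad thai + grain bowl + elote + arepas: 76 min used, 704 in profit.

704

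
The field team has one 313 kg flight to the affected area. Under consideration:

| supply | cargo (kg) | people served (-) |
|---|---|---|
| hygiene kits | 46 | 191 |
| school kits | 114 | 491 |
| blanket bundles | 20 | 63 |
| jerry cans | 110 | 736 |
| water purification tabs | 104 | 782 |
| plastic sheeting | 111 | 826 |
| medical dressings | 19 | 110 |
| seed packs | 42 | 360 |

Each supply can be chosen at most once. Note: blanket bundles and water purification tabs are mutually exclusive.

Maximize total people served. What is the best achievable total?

2159

Hygiene kits + water purification tabs + plastic sheeting + seed packs uses 303 of the 313 kg and totals 2159.
Runner-up hygiene kits + jerry cans + plastic sheeting + seed packs tops out at 2113.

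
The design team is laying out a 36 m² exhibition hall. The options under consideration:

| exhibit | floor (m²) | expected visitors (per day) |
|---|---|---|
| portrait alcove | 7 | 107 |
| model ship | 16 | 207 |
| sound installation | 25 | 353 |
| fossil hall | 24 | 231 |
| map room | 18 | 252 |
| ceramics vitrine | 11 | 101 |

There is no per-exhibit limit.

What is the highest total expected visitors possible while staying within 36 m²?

Taking 5×portrait alcove: 35 m² used, 535 in expected visitors.

535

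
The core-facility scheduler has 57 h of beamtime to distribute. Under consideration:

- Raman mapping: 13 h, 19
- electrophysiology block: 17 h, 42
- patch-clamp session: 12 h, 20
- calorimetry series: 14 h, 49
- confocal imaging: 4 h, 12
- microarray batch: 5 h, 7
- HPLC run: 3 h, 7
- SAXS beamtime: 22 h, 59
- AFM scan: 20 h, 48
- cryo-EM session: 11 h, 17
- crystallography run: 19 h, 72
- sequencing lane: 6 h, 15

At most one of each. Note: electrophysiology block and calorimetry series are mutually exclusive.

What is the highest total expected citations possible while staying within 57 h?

181

Ranking by ratio (expected citations/h): crystallography run 3.79, calorimetry series 3.50, confocal imaging 3.00, SAXS beamtime 2.68.
Greedy by ratio would take calorimetry series + confocal imaging + HPLC run + cryo-EM session + crystallography run + sequencing lane: 57 h used, total 172.
The 20 h tied up in HPLC run and cryo-EM session and sequencing lane is better spent on AFM scan — total rises to 181 (57 h).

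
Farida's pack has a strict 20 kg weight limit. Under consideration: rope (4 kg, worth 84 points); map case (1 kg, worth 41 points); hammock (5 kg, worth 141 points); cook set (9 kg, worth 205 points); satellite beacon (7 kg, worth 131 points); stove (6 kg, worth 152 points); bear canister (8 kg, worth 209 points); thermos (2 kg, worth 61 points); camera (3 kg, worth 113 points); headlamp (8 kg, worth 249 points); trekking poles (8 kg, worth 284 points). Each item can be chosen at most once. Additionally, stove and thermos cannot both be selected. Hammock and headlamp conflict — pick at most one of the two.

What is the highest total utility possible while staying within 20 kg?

Ranking by ratio (utility/kg): map case 41.00, camera 37.67, trekking poles 35.50, headlamp 31.12.
Map case + camera + headlamp + trekking poles uses 20 of the 20 kg and totals 687.

687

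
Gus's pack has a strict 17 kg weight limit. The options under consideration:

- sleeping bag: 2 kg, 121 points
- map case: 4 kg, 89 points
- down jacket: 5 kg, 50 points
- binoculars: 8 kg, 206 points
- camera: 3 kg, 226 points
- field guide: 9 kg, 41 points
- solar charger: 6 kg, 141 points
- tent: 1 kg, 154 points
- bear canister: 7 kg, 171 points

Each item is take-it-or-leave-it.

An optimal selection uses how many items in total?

5

Best achievable utility is 761.
For example sleeping bag + map case + camera + tent + bear canister achieves it, using 17 kg.
Every optimal selection uses 5 items.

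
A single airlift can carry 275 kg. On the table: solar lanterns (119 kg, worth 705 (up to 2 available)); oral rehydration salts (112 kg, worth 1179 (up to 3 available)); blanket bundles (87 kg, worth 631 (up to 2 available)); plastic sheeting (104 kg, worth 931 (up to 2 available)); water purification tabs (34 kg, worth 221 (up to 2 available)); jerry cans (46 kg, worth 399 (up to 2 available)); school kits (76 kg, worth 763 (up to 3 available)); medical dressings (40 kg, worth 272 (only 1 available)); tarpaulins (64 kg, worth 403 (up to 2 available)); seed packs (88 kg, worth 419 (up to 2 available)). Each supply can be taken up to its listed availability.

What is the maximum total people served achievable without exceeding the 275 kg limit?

2757

Density check — oral rehydration salts 10.53, school kits 10.04, plastic sheeting 8.95 are the best per kg.
The ratio ordering already packs tightly: 2×oral rehydration salts + jerry cans, 270 kg, 2757.
Every other selection either busts 275 kg or exceeds an availability limit or fails to beat 2757.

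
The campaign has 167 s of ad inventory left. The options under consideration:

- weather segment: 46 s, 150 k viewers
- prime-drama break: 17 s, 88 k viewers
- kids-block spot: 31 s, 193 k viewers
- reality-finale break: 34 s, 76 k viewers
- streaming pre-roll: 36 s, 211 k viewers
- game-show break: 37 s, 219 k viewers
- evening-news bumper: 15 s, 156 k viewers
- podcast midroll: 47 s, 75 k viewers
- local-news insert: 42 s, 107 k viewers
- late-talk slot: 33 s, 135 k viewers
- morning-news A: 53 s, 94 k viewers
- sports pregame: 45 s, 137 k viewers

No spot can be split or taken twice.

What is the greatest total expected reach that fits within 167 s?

Greedy by ratio would take prime-drama break + kids-block spot + streaming pre-roll + game-show break + evening-news bumper: 136 s used, total 867.
Replace prime-drama break with weather segment: the trade gains 62 net, giving 929 at 165 s.
That's the maximum — no swap from here does better than 929.

929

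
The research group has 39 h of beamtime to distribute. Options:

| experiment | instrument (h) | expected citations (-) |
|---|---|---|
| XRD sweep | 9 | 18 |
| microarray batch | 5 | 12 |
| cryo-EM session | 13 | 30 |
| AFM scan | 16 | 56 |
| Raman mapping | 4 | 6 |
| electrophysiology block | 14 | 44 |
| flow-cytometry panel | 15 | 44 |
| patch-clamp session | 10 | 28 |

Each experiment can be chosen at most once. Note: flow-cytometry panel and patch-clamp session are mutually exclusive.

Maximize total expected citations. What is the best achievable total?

Best packing: XRD sweep + AFM scan + electrophysiology block — 39 h, 118 total.

118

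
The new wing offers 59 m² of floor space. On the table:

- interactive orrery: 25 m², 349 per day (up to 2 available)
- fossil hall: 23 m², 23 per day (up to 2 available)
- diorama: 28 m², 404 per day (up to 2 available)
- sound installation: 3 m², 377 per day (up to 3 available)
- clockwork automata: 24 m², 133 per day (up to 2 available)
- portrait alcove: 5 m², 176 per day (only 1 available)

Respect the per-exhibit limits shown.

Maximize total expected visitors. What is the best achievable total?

Filling by ratio: diorama + 3×sound installation + portrait alcove for 1711, with 17 m² left unused.
Dropping diorama and portrait alcove frees 33 m²; slotting in 2×interactive orrery (50 m²) lifts the total to 1829 at 59 m².

1829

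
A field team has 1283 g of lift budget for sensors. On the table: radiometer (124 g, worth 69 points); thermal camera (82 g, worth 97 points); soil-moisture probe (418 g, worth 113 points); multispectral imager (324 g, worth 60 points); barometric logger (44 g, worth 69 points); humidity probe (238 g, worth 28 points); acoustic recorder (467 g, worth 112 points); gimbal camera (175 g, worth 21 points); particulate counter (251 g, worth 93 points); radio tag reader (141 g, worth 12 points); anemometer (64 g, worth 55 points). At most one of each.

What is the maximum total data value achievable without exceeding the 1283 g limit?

524

The ratio heuristic lands on radiometer + thermal camera + soil-moisture probe + barometric logger + gimbal camera + particulate counter + anemometer (517) but leaves 125 g idle.
The 175 g tied up in gimbal camera is better spent on humidity probe — total rises to 524 (1221 g).
The closest alternative, radiometer + thermal camera + barometric logger + humidity probe + acoustic recorder + particulate counter + anemometer, reaches only 523.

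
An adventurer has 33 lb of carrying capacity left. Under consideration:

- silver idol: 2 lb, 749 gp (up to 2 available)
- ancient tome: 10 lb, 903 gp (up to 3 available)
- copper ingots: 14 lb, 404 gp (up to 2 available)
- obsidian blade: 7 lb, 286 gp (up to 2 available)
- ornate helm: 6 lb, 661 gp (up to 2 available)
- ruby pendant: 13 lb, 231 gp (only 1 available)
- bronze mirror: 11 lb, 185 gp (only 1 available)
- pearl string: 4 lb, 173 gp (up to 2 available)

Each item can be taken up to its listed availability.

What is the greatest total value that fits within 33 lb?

4009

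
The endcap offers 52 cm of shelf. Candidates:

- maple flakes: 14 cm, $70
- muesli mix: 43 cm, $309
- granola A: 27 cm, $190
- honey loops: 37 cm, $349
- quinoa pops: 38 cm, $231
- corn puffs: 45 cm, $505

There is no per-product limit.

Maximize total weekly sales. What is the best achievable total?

Best packing: corn puffs — 45 cm, 505 total.
Nothing else within 52 cm beats 505.

505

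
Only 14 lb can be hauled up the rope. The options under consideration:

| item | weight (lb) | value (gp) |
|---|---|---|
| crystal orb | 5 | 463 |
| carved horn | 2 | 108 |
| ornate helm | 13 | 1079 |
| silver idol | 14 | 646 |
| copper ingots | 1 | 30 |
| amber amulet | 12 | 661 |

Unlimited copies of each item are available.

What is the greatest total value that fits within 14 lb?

1142

Density check — crystal orb 92.60, ornate helm 83.00, amber amulet 55.08, carved horn 54.00 are the best per lb.
2×crystal orb + 2×carved horn uses 14 of the 14 lb and totals 1142.
That's the maximum — no swap from here does better than 1142.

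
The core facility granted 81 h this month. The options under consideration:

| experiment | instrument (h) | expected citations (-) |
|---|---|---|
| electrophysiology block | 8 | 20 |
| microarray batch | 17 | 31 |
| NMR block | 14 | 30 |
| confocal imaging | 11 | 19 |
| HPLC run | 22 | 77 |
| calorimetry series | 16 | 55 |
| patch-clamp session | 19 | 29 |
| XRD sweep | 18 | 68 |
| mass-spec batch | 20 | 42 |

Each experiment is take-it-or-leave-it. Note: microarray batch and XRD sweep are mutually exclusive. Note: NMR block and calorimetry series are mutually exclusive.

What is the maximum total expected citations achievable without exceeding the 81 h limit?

242

Taking HPLC run + calorimetry series + XRD sweep + mass-spec batch: 76 h used, 242 in expected citations.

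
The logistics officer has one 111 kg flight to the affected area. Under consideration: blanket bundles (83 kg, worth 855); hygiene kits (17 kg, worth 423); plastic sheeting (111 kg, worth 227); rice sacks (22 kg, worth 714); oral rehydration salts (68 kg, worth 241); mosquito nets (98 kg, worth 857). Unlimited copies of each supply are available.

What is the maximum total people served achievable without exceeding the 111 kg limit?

Taking 5×rice sacks: 110 kg used, 3570 in people served.
The spare 1 kg is too small for any remaining supply, and no exchange beats 3570.

3570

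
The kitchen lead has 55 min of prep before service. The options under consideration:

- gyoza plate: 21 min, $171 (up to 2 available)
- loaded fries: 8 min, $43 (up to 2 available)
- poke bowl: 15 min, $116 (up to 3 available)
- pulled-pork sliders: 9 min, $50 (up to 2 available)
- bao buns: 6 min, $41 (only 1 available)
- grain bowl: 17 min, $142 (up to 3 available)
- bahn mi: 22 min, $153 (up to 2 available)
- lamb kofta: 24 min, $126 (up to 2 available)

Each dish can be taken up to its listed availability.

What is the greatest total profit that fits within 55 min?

Density check — grain bowl 8.35, gyoza plate 8.14, poke bowl 7.73 are the best per min.
Filling by ratio: 3×grain bowl for 426, with 4 min left unused.
Replace grain bowl with gyoza plate: the trade gains 29 net, giving 455 at 55 min.
Nothing else within 55 min beats 455.

455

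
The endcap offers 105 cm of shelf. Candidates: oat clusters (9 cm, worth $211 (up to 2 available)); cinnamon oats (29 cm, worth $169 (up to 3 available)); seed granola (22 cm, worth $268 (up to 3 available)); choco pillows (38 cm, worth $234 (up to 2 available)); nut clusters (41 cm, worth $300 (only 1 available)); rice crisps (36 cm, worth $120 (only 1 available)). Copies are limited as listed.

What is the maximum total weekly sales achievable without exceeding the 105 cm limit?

Density check — oat clusters 23.44, seed granola 12.18, nut clusters 7.32 are the best per cm.
Filling by ratio: 2×oat clusters + 3×seed granola for 1226, with 21 cm left unused.
The 22 cm tied up in seed granola is better spent on nut clusters — total rises to 1258 (103 cm).
Every other selection either busts 105 cm or exceeds an availability limit or fails to beat 1258.

1258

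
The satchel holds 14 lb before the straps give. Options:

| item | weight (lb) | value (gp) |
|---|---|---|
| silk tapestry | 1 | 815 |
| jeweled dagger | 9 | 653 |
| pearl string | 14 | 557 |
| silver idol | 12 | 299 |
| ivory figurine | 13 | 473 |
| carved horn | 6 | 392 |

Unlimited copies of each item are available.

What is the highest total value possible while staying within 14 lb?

14×silk tapestry uses 14 of the 14 lb and totals 11410.
Every other selection either busts 14 lb or fails to beat 11410.

11410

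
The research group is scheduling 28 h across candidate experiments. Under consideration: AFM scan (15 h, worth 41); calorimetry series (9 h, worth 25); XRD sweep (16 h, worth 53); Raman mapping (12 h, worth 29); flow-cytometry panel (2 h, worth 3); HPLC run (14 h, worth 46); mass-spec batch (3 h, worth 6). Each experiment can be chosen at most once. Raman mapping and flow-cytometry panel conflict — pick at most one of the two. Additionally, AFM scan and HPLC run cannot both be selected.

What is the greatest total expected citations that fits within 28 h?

The ratio ordering already packs tightly: calorimetry series + XRD sweep + mass-spec batch, 28 h, 84.
An exhaustive check of the 128 subsets confirms 84.

84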